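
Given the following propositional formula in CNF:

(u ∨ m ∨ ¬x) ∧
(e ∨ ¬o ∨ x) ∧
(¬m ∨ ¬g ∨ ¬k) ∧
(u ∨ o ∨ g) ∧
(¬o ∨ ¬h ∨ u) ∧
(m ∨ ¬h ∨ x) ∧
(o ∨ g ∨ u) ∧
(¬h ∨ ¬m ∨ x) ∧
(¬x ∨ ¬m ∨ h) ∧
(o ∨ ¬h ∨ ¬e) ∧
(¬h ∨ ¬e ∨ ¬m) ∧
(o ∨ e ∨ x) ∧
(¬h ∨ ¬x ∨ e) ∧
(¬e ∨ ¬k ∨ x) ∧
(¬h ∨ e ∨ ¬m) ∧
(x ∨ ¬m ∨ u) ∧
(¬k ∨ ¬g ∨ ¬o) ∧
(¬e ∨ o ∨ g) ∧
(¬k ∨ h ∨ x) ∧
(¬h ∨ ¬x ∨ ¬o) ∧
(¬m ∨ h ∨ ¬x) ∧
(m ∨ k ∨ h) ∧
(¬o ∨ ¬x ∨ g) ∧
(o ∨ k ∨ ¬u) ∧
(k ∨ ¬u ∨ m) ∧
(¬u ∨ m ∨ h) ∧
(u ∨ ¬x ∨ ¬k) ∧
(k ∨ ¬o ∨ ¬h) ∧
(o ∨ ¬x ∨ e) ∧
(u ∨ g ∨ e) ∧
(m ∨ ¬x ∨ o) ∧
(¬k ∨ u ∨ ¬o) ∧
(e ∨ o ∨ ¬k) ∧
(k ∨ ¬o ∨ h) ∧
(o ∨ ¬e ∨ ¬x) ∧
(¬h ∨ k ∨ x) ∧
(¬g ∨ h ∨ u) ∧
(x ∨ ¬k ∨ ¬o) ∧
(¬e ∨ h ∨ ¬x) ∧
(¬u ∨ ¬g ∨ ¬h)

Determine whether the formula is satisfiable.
No

No, the formula is not satisfiable.

No assignment of truth values to the variables can make all 40 clauses true simultaneously.

The formula is UNSAT (unsatisfiable).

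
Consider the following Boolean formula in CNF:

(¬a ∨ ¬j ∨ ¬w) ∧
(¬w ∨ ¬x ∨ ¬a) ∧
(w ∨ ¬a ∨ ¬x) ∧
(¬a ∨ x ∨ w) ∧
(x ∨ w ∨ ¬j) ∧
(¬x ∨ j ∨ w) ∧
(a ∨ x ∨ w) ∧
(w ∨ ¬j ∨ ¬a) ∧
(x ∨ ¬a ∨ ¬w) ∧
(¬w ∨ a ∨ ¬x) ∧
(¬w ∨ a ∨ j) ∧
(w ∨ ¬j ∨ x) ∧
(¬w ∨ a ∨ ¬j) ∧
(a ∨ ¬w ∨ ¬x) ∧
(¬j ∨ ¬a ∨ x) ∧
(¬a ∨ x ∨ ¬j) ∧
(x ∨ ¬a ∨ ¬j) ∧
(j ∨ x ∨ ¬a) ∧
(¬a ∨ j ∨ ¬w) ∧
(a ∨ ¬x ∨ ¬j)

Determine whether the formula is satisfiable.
No

No, the formula is not satisfiable.

No assignment of truth values to the variables can make all 20 clauses true simultaneously.

The formula is UNSAT (unsatisfiable).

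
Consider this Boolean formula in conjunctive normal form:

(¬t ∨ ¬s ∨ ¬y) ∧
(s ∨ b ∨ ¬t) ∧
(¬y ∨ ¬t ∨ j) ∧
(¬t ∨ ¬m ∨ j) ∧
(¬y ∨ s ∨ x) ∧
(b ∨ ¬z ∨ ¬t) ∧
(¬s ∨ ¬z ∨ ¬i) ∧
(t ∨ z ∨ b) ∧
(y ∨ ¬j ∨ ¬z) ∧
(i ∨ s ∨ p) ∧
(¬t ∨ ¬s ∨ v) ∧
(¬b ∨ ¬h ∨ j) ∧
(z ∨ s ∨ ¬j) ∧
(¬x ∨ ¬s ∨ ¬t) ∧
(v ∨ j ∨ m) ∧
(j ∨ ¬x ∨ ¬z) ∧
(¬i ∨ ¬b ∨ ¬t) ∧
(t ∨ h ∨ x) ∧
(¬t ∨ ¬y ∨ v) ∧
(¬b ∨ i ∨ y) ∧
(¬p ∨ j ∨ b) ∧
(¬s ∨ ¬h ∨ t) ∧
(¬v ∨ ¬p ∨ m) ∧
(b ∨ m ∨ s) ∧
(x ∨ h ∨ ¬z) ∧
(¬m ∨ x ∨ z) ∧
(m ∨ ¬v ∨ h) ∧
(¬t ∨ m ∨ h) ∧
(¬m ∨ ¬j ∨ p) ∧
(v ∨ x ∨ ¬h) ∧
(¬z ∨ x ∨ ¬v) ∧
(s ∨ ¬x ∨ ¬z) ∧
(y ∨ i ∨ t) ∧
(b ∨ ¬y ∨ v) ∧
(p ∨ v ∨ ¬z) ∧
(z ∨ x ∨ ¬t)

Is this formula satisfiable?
Yes

Yes, the formula is satisfiable.

One satisfying assignment is: p=False, m=False, b=True, v=False, y=True, z=False, s=True, x=True, t=False, i=False, h=False, j=True

Verification: With this assignment, all 36 clauses evaluate to true.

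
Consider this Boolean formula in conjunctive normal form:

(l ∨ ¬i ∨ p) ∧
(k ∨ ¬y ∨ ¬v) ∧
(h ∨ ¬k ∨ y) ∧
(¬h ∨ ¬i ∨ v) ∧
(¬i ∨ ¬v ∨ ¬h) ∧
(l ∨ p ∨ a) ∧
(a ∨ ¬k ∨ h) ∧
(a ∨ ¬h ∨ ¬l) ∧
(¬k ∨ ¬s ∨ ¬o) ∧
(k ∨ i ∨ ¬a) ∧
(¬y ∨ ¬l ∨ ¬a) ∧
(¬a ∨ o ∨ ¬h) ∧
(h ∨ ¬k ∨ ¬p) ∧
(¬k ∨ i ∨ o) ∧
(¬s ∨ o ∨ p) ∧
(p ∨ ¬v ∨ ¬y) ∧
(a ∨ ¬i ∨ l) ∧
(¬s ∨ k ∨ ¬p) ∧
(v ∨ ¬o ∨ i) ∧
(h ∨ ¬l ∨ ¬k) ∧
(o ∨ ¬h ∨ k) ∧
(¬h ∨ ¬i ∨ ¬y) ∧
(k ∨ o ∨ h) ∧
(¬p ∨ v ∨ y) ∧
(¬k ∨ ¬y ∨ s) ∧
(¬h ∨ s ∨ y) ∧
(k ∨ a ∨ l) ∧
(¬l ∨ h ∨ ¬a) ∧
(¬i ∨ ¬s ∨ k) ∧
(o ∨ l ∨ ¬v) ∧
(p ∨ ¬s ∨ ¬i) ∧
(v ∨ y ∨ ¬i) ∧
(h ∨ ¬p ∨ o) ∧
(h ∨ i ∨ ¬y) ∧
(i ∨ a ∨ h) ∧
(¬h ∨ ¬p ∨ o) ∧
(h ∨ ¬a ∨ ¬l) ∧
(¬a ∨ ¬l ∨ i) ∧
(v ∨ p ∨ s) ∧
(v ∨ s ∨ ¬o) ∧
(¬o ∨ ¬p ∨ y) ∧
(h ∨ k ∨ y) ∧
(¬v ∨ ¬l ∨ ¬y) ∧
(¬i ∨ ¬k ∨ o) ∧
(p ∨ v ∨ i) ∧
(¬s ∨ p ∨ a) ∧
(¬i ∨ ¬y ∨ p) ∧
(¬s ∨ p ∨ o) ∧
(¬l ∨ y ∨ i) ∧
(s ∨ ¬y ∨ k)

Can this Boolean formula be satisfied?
No

No, the formula is not satisfiable.

No assignment of truth values to the variables can make all 50 clauses true simultaneously.

The formula is UNSAT (unsatisfiable).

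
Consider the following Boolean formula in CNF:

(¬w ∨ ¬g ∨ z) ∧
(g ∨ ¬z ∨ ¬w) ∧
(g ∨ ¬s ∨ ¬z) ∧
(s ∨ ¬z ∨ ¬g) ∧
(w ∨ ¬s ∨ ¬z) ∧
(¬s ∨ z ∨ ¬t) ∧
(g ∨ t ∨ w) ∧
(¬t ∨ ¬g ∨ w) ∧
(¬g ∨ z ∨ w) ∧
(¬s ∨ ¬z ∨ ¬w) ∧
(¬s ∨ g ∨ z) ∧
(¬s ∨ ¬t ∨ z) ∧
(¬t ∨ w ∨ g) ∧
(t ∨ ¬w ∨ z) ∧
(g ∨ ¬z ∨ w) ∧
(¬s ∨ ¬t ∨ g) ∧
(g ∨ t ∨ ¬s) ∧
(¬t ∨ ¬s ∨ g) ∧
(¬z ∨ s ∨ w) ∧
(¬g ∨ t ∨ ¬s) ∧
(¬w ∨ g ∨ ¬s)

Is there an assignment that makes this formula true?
Yes

Yes, the formula is satisfiable.

One satisfying assignment is: w=True, t=True, g=False, z=False, s=False

Verification: With this assignment, all 21 clauses evaluate to true.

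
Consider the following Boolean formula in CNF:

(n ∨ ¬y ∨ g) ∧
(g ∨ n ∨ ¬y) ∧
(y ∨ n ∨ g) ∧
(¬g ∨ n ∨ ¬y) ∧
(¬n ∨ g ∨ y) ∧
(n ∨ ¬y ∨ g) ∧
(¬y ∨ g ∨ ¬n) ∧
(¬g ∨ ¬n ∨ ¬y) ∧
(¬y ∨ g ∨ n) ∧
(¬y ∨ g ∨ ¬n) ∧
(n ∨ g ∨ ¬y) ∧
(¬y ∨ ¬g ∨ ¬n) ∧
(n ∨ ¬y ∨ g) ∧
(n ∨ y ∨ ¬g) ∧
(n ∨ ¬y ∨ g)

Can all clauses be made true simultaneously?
Yes

Yes, the formula is satisfiable.

One satisfying assignment is: n=True, y=False, g=True

Verification: With this assignment, all 15 clauses evaluate to true.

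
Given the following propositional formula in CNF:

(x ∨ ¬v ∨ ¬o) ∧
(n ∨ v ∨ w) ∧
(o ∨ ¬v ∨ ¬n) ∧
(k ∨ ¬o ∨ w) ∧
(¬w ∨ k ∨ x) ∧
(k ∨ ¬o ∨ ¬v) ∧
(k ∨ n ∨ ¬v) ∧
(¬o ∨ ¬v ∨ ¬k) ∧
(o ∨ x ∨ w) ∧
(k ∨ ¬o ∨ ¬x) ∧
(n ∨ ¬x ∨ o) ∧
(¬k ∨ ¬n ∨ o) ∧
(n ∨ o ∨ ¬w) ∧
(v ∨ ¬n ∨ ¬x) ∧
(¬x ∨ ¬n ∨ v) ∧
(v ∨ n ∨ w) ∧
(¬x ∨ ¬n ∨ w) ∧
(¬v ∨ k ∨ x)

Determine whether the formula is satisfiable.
Yes

Yes, the formula is satisfiable.

One satisfying assignment is: v=False, x=False, w=False, n=True, o=True, k=True

Verification: With this assignment, all 18 clauses evaluate to true.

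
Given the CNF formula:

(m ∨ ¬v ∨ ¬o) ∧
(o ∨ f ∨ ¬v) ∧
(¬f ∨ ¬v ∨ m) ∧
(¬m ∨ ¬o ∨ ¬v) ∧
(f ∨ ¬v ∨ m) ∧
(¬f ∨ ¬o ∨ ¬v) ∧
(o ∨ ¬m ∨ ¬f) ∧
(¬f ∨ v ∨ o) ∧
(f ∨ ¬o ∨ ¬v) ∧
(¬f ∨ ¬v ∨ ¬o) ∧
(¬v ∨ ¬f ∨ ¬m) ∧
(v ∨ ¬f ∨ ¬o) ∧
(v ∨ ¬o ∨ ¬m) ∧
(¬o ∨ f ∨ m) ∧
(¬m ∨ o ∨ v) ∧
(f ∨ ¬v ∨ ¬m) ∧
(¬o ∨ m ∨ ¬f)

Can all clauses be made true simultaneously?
Yes

Yes, the formula is satisfiable.

One satisfying assignment is: f=False, o=False, m=False, v=False

Verification: With this assignment, all 17 clauses evaluate to true.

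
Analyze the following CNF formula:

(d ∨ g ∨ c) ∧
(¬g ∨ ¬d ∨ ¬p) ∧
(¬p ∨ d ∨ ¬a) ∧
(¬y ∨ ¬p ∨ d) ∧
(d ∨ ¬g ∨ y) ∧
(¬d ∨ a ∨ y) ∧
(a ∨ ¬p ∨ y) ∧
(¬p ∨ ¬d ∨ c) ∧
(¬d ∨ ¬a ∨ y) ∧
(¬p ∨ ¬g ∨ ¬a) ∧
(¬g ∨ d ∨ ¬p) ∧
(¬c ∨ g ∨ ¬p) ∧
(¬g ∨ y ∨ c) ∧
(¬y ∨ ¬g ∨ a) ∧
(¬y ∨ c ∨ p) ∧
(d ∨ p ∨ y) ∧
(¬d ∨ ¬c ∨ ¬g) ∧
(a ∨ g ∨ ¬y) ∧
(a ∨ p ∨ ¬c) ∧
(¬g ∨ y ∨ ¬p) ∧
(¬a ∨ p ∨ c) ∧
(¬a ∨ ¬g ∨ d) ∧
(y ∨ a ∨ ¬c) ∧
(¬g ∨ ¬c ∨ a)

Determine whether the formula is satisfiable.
Yes

Yes, the formula is satisfiable.

One satisfying assignment is: c=True, d=False, y=True, p=False, g=False, a=True

Verification: With this assignment, all 24 clauses evaluate to true.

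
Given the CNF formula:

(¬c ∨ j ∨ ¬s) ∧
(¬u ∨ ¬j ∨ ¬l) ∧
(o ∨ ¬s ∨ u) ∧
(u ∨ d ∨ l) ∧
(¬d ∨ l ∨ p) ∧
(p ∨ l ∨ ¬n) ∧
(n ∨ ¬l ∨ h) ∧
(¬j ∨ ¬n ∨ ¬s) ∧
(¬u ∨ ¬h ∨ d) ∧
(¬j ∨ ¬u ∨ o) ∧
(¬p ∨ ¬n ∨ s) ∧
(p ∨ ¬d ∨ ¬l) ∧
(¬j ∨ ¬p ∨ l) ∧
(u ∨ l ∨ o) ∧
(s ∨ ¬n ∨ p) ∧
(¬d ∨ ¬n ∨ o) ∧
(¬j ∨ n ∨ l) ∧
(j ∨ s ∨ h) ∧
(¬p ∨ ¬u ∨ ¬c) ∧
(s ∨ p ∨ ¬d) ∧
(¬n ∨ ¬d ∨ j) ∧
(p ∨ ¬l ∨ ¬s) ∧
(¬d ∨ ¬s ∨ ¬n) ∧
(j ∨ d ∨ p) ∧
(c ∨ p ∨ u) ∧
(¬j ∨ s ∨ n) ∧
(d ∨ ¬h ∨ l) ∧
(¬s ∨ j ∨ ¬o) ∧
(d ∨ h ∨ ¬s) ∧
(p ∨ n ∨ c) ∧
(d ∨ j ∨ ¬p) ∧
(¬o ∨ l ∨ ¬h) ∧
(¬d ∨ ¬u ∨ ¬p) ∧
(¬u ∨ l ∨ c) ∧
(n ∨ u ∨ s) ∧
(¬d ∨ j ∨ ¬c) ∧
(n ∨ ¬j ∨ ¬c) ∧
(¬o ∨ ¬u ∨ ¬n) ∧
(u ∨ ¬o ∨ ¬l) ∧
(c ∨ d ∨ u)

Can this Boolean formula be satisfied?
No

No, the formula is not satisfiable.

No assignment of truth values to the variables can make all 40 clauses true simultaneously.

The formula is UNSAT (unsatisfiable).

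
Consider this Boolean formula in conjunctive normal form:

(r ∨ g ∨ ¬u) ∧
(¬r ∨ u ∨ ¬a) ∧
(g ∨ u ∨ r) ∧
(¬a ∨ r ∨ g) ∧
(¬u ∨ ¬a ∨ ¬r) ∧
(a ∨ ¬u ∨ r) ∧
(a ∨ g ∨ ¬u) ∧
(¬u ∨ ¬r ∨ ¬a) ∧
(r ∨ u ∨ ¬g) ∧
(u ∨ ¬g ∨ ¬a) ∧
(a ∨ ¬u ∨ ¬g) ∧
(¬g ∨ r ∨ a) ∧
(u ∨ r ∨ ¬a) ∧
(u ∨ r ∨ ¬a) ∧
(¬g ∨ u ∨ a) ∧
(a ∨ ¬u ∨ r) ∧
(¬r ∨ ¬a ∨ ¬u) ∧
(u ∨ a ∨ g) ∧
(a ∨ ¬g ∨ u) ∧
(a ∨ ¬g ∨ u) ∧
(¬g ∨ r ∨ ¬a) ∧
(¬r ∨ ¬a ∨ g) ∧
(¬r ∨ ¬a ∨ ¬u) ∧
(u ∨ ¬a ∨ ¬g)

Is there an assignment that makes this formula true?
No

No, the formula is not satisfiable.

No assignment of truth values to the variables can make all 24 clauses true simultaneously.

The formula is UNSAT (unsatisfiable).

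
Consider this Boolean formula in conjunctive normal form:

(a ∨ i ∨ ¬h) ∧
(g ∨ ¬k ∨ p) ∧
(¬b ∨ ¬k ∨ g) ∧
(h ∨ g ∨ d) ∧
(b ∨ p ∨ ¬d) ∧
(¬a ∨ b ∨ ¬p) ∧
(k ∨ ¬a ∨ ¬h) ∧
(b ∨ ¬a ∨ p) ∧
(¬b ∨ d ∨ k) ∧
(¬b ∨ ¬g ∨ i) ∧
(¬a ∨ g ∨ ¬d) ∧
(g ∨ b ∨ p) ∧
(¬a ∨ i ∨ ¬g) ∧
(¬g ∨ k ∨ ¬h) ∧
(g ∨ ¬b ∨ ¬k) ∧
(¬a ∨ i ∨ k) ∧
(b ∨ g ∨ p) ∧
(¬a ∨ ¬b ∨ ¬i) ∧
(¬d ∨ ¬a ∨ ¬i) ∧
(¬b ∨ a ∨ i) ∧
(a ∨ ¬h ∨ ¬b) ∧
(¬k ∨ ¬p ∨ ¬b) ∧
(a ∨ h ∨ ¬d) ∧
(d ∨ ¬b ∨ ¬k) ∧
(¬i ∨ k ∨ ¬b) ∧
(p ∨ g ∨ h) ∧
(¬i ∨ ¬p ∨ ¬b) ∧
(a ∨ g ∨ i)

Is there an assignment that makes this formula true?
Yes

Yes, the formula is satisfiable.

One satisfying assignment is: k=False, i=True, g=False, a=False, b=False, d=False, p=True, h=True

Verification: With this assignment, all 28 clauses evaluate to true.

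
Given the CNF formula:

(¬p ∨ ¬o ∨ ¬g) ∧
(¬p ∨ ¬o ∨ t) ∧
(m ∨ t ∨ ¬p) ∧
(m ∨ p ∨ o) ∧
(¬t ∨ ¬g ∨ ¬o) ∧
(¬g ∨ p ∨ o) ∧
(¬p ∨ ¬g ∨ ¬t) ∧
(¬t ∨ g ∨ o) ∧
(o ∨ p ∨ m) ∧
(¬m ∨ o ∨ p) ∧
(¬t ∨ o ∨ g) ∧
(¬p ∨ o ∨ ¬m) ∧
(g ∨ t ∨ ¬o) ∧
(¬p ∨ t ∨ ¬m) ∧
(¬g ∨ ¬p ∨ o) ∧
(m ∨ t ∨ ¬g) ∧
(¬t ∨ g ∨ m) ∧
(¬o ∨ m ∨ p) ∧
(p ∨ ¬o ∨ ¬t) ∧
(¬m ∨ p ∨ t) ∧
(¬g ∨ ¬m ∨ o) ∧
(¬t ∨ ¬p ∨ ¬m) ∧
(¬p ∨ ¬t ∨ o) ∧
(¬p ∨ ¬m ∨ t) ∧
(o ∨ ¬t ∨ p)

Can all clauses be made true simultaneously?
No

No, the formula is not satisfiable.

No assignment of truth values to the variables can make all 25 clauses true simultaneously.

The formula is UNSAT (unsatisfiable).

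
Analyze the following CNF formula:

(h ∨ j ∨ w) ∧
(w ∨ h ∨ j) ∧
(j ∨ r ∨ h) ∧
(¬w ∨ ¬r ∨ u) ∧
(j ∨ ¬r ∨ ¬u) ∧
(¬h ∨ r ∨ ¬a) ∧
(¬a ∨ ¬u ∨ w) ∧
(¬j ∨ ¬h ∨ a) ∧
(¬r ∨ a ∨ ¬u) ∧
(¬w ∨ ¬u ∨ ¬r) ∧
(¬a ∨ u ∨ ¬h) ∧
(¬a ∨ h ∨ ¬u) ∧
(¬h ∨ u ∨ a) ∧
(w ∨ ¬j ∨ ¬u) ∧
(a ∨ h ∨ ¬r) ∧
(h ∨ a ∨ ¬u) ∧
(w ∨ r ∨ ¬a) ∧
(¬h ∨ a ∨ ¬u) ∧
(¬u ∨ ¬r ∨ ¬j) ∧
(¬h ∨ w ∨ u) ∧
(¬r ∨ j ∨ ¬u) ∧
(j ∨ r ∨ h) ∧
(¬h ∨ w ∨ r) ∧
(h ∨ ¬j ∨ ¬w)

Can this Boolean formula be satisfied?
Yes

Yes, the formula is satisfiable.

One satisfying assignment is: w=False, h=False, a=False, j=True, u=False, r=False

Verification: With this assignment, all 24 clauses evaluate to true.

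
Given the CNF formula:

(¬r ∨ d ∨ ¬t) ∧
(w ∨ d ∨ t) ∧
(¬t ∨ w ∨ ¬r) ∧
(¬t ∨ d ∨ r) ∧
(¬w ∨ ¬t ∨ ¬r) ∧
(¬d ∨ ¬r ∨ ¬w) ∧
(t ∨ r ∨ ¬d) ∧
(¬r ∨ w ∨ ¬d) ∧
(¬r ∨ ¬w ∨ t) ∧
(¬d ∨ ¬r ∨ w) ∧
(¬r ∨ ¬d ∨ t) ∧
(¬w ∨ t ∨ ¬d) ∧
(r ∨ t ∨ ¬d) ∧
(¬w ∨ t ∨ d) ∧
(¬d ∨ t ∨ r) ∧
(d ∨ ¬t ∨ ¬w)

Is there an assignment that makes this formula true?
Yes

Yes, the formula is satisfiable.

One satisfying assignment is: t=True, w=False, d=True, r=False

Verification: With this assignment, all 16 clauses evaluate to true.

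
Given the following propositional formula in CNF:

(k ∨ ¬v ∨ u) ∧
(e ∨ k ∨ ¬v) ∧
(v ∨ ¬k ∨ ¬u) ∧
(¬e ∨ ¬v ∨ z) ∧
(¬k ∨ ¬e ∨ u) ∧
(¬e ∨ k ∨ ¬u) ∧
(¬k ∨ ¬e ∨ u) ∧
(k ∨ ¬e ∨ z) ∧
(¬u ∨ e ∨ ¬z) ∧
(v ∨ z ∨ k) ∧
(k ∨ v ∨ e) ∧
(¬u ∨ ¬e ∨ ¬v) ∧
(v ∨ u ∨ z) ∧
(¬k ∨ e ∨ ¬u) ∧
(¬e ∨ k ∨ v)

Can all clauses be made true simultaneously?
Yes

Yes, the formula is satisfiable.

One satisfying assignment is: v=True, e=False, k=True, u=False, z=True

Verification: With this assignment, all 15 clauses evaluate to true.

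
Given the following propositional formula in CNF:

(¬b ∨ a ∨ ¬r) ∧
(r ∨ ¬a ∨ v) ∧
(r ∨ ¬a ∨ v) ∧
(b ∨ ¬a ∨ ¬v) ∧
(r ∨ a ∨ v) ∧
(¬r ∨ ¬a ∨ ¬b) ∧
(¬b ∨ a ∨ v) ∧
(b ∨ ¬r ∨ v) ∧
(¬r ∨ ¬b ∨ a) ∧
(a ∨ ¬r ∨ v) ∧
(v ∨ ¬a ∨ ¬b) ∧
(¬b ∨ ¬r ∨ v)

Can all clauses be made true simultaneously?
Yes

Yes, the formula is satisfiable.

One satisfying assignment is: b=False, a=False, v=True, r=True

Verification: With this assignment, all 12 clauses evaluate to true.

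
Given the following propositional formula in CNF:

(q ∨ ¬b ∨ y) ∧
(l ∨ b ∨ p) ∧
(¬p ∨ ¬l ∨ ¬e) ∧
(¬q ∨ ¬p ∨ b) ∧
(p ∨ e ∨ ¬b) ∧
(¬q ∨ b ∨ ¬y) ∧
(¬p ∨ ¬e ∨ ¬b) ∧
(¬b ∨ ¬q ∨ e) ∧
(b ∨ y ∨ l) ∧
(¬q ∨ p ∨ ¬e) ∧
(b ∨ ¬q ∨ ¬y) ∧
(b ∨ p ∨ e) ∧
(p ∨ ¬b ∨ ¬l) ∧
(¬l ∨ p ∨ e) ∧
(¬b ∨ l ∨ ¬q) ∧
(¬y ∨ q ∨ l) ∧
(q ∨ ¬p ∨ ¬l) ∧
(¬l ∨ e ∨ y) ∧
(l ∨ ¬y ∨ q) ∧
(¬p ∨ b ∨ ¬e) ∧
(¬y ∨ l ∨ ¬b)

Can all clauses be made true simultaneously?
Yes

Yes, the formula is satisfiable.

One satisfying assignment is: l=True, b=False, y=False, q=False, p=False, e=True

Verification: With this assignment, all 21 clauses evaluate to true.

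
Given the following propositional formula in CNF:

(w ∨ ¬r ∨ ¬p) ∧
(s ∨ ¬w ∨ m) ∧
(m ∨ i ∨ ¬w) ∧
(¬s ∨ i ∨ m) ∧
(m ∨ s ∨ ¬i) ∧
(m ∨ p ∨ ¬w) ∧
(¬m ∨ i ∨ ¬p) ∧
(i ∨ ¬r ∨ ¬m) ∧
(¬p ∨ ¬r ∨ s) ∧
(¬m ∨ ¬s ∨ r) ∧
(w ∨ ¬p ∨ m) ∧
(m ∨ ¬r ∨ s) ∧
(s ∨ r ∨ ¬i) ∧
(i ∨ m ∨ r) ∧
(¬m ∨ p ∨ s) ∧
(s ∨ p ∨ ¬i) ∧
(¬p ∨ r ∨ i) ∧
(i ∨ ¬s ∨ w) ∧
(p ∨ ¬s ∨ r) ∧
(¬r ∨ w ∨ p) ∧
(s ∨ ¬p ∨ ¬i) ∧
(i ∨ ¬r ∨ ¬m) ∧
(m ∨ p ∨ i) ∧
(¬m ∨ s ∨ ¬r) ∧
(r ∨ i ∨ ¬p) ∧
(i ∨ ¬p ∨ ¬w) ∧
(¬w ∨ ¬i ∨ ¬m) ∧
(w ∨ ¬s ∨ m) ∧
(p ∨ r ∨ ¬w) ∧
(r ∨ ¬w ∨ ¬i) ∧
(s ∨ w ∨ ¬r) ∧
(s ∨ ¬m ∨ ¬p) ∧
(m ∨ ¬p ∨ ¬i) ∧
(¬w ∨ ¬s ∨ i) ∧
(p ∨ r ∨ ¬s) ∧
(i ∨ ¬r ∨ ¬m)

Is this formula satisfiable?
No

No, the formula is not satisfiable.

No assignment of truth values to the variables can make all 36 clauses true simultaneously.

The formula is UNSAT (unsatisfiable).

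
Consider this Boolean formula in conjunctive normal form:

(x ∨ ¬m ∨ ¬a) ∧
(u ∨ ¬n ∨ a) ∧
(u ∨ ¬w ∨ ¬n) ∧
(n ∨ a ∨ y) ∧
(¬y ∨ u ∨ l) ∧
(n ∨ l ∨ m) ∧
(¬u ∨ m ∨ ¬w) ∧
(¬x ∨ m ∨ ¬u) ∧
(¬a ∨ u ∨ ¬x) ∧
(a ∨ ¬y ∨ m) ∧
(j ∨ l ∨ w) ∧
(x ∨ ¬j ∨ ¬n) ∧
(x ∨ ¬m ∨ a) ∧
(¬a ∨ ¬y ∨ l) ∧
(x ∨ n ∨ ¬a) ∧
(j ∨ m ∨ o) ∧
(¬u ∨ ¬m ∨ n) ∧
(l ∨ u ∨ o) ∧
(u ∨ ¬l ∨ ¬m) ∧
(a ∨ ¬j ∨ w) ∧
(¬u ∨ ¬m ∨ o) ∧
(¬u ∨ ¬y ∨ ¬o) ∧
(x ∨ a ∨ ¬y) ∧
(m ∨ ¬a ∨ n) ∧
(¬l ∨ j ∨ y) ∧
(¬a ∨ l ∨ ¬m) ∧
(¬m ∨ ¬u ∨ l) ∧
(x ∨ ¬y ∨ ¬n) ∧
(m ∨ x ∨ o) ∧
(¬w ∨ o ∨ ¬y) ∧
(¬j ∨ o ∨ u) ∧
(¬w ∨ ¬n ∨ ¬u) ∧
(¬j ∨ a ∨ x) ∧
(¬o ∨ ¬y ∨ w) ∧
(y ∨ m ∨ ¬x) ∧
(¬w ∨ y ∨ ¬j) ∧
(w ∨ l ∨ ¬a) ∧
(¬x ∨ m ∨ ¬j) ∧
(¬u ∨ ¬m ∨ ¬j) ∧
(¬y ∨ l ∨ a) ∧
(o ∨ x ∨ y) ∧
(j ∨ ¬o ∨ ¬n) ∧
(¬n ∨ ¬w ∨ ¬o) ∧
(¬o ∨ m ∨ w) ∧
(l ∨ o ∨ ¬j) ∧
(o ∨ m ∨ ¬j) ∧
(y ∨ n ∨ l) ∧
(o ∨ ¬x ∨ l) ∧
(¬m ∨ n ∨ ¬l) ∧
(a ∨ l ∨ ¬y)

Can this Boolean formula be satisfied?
No

No, the formula is not satisfiable.

No assignment of truth values to the variables can make all 50 clauses true simultaneously.

The formula is UNSAT (unsatisfiable).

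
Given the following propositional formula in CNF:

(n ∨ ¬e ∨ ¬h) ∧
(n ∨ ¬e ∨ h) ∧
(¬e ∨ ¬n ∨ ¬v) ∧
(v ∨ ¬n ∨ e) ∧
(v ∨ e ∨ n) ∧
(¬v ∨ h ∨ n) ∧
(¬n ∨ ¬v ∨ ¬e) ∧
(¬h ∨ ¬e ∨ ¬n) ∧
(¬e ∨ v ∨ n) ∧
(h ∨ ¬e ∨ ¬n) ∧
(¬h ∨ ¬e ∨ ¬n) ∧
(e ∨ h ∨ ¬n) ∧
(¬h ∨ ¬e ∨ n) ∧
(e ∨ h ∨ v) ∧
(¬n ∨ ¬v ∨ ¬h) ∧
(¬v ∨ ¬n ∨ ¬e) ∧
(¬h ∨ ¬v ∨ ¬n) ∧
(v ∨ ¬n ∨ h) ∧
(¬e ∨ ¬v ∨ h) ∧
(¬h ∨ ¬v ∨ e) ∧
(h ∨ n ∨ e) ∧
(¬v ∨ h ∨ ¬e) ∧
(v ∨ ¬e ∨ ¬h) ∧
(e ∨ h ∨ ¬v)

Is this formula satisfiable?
No

No, the formula is not satisfiable.

No assignment of truth values to the variables can make all 24 clauses true simultaneously.

The formula is UNSAT (unsatisfiable).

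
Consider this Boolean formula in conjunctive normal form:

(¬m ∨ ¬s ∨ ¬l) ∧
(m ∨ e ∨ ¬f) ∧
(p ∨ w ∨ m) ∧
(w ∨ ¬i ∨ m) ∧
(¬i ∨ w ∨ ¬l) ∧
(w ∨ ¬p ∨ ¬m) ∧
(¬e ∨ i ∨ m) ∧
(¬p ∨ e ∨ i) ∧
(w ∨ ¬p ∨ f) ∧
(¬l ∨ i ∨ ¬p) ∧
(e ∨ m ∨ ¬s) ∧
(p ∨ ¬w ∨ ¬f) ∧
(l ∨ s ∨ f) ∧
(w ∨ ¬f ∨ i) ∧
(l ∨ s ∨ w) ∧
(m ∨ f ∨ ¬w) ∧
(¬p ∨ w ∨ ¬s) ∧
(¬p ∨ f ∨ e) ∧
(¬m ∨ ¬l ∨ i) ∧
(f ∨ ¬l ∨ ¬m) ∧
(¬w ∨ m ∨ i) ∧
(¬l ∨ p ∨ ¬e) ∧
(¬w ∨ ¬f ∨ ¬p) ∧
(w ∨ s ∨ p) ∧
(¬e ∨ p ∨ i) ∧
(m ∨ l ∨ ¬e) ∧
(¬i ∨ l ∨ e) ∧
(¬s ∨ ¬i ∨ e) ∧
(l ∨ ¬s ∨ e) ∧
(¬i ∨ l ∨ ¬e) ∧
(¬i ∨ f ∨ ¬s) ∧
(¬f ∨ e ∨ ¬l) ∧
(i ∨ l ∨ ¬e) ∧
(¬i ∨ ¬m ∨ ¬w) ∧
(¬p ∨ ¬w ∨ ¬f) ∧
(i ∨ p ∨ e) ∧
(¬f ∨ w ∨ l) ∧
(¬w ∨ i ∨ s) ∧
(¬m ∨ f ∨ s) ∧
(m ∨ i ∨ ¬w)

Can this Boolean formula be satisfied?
No

No, the formula is not satisfiable.

No assignment of truth values to the variables can make all 40 clauses true simultaneously.

The formula is UNSAT (unsatisfiable).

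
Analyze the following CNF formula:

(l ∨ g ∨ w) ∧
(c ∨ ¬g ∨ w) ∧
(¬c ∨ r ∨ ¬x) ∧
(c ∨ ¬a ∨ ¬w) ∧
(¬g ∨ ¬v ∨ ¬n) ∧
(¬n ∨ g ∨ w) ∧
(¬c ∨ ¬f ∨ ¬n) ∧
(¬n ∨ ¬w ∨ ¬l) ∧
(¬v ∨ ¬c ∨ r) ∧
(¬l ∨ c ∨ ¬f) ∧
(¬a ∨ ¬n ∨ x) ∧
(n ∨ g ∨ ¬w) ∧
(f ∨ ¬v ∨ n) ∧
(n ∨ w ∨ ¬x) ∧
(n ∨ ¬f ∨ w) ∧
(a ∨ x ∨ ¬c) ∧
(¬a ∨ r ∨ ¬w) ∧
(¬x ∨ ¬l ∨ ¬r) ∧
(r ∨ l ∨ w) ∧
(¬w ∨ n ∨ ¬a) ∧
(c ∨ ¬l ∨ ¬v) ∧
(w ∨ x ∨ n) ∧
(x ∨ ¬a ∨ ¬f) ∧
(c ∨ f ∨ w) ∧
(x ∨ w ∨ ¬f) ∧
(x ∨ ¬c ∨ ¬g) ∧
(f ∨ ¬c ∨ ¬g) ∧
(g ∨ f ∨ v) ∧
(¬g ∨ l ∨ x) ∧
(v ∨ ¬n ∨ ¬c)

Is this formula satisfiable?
Yes

Yes, the formula is satisfiable.

One satisfying assignment is: v=False, a=False, c=False, w=True, r=False, f=False, n=False, g=True, l=True, x=False

Verification: With this assignment, all 30 clauses evaluate to true.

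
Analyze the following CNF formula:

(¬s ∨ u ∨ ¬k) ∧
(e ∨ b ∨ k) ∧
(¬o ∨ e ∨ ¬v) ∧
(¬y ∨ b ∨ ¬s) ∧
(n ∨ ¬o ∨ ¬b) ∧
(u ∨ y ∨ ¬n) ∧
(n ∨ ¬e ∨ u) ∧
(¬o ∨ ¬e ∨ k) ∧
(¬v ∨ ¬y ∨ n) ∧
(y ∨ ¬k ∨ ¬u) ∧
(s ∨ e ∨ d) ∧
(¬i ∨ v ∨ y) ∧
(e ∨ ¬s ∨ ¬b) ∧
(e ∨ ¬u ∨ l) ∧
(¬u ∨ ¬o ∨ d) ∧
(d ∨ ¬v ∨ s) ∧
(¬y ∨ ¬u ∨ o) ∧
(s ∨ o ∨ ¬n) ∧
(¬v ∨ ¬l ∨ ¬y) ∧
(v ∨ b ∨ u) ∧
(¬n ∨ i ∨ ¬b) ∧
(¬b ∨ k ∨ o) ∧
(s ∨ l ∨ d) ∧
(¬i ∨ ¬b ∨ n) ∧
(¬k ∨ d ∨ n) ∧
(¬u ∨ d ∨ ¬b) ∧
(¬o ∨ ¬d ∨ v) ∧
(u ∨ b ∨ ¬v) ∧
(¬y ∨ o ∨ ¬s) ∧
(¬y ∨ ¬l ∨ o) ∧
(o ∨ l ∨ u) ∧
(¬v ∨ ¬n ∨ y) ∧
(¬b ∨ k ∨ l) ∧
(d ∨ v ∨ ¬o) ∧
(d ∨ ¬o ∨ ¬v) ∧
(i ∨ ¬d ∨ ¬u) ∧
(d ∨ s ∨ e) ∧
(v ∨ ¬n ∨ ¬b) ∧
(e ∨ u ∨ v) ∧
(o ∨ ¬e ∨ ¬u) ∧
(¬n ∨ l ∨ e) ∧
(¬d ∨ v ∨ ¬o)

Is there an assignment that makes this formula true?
Yes

Yes, the formula is satisfiable.

One satisfying assignment is: u=False, l=False, s=False, o=True, d=True, y=True, i=True, v=True, b=True, k=True, n=True, e=True

Verification: With this assignment, all 42 clauses evaluate to true.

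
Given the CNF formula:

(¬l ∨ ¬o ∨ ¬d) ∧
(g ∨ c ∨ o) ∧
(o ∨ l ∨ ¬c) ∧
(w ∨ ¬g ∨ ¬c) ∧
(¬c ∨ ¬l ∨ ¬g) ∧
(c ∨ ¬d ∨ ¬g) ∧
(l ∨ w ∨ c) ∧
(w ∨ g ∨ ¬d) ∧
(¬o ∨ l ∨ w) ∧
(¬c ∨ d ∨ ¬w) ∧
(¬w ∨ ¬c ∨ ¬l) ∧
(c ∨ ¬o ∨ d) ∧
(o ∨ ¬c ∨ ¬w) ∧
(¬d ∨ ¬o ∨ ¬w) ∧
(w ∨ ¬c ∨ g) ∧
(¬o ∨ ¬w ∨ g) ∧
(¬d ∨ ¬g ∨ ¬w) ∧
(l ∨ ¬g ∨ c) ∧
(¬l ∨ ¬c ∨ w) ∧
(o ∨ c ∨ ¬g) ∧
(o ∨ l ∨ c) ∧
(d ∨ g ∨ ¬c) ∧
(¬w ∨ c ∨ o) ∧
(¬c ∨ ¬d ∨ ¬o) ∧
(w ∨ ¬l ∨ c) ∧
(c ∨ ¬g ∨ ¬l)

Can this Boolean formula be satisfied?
No

No, the formula is not satisfiable.

No assignment of truth values to the variables can make all 26 clauses true simultaneously.

The formula is UNSAT (unsatisfiable).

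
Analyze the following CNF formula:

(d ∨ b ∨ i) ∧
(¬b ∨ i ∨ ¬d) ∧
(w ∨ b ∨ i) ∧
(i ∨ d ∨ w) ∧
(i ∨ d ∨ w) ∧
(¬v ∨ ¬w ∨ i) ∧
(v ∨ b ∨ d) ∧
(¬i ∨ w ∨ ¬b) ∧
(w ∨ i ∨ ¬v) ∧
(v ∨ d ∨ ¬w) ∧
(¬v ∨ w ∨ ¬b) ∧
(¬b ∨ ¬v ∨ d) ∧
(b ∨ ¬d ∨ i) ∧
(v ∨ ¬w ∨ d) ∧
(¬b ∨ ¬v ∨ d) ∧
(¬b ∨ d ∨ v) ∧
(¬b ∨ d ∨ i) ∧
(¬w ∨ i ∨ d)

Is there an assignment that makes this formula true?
Yes

Yes, the formula is satisfiable.

One satisfying assignment is: d=True, v=False, w=False, b=False, i=True

Verification: With this assignment, all 18 clauses evaluate to true.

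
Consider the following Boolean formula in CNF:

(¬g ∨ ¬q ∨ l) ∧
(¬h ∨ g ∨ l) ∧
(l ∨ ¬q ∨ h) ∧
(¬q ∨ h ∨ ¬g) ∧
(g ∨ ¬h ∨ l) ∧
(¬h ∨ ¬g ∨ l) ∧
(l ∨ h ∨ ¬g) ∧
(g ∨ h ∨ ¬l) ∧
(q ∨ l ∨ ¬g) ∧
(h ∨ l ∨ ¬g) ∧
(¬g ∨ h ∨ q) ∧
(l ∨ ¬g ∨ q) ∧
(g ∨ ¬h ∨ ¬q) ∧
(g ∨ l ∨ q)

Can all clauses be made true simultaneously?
Yes

Yes, the formula is satisfiable.

One satisfying assignment is: q=False, g=True, h=True, l=True

Verification: With this assignment, all 14 clauses evaluate to true.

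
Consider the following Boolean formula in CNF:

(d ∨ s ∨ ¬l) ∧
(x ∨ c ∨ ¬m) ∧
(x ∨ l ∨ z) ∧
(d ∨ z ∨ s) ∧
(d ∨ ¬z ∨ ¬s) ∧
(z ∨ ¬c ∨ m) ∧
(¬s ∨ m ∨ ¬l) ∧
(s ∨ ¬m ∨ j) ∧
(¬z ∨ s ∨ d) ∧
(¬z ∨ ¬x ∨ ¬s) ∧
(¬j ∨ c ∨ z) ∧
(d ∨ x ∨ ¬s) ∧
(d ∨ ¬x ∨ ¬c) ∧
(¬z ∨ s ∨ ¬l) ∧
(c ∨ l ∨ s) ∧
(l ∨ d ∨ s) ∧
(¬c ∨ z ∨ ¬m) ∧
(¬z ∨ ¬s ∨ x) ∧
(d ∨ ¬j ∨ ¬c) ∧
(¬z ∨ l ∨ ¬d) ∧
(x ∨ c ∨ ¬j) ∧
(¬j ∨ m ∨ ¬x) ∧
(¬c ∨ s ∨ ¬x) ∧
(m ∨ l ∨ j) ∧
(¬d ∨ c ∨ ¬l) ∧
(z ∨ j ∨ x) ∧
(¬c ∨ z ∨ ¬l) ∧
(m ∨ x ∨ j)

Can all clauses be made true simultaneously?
Yes

Yes, the formula is satisfiable.

One satisfying assignment is: j=False, m=True, s=True, l=True, z=False, c=False, d=False, x=True

Verification: With this assignment, all 28 clauses evaluate to true.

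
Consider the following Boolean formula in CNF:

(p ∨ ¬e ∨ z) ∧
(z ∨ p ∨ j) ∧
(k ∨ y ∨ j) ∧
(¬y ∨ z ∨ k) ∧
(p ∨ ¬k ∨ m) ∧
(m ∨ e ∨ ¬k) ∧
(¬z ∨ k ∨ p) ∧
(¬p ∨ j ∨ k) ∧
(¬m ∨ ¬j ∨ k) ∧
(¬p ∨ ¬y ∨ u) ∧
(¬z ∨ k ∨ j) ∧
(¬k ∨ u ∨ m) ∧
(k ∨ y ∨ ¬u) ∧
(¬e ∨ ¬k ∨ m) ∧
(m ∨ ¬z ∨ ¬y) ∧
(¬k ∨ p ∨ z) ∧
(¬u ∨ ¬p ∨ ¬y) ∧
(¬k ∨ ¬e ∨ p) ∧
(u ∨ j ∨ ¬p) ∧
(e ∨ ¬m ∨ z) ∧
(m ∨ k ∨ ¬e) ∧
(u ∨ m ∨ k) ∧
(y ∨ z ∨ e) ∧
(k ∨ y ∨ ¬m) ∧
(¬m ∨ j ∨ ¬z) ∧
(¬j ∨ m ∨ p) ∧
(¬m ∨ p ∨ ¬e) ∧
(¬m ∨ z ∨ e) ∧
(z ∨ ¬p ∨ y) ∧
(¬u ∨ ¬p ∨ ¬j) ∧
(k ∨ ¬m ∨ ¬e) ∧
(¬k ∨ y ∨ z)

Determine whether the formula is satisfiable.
Yes

Yes, the formula is satisfiable.

One satisfying assignment is: u=False, e=False, z=True, y=True, m=True, j=True, p=False, k=True

Verification: With this assignment, all 32 clauses evaluate to true.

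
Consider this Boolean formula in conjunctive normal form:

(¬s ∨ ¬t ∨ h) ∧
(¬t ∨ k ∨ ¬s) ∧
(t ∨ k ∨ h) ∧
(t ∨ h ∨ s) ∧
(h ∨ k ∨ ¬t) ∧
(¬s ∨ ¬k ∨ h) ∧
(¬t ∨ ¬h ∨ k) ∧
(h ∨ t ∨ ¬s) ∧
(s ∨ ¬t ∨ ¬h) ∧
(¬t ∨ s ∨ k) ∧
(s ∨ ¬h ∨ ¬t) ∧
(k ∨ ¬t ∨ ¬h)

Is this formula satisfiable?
Yes

Yes, the formula is satisfiable.

One satisfying assignment is: s=False, h=True, k=False, t=False

Verification: With this assignment, all 12 clauses evaluate to true.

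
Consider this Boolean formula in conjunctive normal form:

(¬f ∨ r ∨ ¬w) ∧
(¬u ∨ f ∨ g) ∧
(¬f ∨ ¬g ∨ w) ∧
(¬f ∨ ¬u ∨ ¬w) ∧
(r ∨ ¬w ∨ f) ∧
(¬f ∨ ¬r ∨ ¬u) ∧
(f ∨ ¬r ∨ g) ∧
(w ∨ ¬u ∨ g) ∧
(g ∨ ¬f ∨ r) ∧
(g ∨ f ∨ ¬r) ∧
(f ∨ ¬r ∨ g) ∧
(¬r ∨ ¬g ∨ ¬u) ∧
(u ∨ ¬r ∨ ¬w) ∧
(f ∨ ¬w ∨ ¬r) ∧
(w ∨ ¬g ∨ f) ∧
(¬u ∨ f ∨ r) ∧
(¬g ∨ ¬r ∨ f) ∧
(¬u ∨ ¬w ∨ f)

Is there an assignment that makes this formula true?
Yes

Yes, the formula is satisfiable.

One satisfying assignment is: w=False, r=False, f=False, g=False, u=False

Verification: With this assignment, all 18 clauses evaluate to true.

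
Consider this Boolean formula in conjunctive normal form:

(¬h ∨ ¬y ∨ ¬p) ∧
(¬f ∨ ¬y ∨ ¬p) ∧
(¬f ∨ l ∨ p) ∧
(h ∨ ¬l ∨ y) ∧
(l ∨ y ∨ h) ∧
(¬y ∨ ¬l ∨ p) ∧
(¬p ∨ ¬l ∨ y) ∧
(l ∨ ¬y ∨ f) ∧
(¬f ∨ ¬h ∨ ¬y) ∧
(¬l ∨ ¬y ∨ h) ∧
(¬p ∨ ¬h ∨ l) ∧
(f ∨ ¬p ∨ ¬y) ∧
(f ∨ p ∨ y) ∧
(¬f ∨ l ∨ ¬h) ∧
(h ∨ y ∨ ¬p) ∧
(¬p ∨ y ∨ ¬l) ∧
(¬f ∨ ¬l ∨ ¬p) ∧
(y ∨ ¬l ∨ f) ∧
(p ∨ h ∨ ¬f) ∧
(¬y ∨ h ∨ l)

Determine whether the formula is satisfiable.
Yes

Yes, the formula is satisfiable.

One satisfying assignment is: f=True, y=False, l=True, h=True, p=False

Verification: With this assignment, all 20 clauses evaluate to true.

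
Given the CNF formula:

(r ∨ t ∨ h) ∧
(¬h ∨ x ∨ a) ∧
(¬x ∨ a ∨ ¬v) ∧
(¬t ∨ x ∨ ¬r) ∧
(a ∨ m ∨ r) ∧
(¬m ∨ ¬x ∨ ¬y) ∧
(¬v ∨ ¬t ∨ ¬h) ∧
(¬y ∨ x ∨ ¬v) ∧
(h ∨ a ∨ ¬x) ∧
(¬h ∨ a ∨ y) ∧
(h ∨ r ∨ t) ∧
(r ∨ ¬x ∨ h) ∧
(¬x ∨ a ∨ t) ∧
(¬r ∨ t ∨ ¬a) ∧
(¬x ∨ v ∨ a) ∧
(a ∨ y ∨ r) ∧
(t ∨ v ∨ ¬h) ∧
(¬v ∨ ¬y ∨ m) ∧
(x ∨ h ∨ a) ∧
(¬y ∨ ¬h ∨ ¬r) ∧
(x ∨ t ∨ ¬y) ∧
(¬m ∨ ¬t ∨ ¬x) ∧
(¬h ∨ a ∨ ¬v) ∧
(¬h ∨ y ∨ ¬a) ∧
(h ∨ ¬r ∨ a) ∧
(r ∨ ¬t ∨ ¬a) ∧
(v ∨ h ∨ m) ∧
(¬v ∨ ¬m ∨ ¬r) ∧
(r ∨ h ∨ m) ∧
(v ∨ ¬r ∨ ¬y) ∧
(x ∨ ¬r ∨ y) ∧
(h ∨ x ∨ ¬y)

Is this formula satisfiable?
Yes

Yes, the formula is satisfiable.

One satisfying assignment is: x=True, t=True, y=False, h=False, m=False, a=True, r=True, v=True

Verification: With this assignment, all 32 clauses evaluate to true.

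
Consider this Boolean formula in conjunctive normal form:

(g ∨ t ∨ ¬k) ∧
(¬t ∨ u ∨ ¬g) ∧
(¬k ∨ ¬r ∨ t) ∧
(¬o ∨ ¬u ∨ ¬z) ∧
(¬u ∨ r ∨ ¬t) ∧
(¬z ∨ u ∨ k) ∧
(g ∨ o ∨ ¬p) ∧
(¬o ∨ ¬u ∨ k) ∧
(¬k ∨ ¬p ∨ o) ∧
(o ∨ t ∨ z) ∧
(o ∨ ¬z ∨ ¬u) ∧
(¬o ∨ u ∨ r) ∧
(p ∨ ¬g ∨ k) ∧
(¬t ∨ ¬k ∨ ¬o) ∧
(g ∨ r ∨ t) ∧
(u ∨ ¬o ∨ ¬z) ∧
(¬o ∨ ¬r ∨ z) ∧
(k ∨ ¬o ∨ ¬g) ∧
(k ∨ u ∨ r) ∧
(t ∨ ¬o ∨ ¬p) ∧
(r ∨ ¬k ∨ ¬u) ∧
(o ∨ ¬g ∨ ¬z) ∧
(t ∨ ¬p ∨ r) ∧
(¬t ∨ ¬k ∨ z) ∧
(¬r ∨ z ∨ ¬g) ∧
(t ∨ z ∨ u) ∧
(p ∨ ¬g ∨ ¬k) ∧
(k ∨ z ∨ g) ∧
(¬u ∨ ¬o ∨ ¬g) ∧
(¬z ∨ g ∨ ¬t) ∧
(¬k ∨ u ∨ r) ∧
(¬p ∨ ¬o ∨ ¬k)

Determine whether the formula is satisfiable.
No

No, the formula is not satisfiable.

No assignment of truth values to the variables can make all 32 clauses true simultaneously.

The formula is UNSAT (unsatisfiable).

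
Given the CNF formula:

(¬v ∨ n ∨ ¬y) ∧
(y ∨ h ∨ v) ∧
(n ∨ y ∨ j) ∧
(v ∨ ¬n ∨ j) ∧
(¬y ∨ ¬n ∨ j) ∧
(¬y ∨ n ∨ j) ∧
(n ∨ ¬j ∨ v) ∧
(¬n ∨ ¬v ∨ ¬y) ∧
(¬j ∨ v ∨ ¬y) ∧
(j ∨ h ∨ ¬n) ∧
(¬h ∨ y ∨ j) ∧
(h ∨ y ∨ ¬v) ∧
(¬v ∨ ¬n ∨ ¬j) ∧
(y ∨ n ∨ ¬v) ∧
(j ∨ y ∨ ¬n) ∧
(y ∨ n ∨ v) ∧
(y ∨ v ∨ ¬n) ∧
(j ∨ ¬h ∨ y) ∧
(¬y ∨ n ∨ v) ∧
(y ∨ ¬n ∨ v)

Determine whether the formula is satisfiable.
No

No, the formula is not satisfiable.

No assignment of truth values to the variables can make all 20 clauses true simultaneously.

The formula is UNSAT (unsatisfiable).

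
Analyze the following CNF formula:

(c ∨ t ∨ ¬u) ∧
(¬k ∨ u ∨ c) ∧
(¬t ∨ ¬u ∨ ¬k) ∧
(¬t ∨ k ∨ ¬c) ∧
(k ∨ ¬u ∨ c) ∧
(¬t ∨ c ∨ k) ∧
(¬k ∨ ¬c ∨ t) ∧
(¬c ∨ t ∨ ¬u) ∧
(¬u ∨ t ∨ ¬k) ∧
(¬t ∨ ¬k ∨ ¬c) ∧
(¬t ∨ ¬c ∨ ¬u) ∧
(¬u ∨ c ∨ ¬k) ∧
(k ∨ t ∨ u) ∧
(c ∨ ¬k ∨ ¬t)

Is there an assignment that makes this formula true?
No

No, the formula is not satisfiable.

No assignment of truth values to the variables can make all 14 clauses true simultaneously.

The formula is UNSAT (unsatisfiable).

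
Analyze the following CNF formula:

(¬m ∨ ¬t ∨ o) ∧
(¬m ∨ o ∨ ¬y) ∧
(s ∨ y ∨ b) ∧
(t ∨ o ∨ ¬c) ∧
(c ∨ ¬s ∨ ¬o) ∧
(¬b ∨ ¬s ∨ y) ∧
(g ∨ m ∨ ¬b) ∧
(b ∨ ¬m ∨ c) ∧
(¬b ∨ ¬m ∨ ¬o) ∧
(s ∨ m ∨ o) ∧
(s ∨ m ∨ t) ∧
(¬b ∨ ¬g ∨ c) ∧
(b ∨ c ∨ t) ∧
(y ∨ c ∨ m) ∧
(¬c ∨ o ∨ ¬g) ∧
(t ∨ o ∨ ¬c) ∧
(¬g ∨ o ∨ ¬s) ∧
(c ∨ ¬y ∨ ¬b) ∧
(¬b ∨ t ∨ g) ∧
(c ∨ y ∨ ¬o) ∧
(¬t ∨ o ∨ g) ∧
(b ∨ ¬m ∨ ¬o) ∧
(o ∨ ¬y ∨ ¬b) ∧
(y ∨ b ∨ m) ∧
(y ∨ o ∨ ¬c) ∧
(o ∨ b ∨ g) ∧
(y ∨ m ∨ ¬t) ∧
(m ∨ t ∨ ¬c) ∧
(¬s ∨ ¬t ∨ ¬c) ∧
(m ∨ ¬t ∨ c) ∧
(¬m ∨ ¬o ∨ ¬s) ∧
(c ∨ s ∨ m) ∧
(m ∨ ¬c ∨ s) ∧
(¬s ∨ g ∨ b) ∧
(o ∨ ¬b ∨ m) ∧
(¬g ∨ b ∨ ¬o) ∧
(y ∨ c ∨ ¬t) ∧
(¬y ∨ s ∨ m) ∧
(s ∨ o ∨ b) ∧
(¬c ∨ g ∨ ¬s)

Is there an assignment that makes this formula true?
No

No, the formula is not satisfiable.

No assignment of truth values to the variables can make all 40 clauses true simultaneously.

The formula is UNSAT (unsatisfiable).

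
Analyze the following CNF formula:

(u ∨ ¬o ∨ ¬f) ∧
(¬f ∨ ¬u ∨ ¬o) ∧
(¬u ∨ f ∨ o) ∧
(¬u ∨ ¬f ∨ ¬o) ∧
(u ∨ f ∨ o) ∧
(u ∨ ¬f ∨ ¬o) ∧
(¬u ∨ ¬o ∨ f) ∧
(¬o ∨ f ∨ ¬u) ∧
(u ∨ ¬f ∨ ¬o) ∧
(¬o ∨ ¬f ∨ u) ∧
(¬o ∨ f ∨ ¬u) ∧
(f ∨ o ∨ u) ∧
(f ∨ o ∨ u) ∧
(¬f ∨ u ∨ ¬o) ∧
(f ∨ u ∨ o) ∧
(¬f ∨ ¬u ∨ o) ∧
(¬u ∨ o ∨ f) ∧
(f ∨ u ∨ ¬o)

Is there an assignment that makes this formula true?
Yes

Yes, the formula is satisfiable.

One satisfying assignment is: u=False, o=False, f=True

Verification: With this assignment, all 18 clauses evaluate to true.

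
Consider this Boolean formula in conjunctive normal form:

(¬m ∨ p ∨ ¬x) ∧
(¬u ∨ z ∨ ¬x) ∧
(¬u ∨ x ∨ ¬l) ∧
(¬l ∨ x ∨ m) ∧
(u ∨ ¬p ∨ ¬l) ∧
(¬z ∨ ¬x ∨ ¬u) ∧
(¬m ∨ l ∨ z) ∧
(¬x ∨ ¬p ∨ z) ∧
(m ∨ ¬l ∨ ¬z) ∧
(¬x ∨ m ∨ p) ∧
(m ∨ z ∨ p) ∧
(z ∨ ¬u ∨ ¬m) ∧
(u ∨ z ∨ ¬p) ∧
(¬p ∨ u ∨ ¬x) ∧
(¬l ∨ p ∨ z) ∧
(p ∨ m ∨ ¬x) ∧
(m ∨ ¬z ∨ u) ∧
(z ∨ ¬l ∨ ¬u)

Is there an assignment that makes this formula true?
Yes

Yes, the formula is satisfiable.

One satisfying assignment is: m=True, z=True, p=False, x=False, u=False, l=False

Verification: With this assignment, all 18 clauses evaluate to true.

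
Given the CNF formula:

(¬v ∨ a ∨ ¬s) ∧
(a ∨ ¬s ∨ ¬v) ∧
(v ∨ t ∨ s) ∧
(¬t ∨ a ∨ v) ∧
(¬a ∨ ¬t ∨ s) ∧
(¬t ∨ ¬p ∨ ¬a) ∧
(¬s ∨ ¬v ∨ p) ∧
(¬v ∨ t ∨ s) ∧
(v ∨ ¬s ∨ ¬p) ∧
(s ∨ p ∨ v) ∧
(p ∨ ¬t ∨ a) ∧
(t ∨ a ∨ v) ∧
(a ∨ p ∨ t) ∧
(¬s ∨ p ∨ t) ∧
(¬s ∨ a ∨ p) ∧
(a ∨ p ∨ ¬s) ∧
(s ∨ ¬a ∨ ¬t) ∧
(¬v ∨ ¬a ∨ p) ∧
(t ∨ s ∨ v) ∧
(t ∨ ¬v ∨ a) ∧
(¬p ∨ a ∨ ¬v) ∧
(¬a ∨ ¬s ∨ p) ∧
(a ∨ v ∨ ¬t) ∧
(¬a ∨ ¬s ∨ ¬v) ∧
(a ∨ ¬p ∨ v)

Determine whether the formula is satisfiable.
No

No, the formula is not satisfiable.

No assignment of truth values to the variables can make all 25 clauses true simultaneously.

The formula is UNSAT (unsatisfiable).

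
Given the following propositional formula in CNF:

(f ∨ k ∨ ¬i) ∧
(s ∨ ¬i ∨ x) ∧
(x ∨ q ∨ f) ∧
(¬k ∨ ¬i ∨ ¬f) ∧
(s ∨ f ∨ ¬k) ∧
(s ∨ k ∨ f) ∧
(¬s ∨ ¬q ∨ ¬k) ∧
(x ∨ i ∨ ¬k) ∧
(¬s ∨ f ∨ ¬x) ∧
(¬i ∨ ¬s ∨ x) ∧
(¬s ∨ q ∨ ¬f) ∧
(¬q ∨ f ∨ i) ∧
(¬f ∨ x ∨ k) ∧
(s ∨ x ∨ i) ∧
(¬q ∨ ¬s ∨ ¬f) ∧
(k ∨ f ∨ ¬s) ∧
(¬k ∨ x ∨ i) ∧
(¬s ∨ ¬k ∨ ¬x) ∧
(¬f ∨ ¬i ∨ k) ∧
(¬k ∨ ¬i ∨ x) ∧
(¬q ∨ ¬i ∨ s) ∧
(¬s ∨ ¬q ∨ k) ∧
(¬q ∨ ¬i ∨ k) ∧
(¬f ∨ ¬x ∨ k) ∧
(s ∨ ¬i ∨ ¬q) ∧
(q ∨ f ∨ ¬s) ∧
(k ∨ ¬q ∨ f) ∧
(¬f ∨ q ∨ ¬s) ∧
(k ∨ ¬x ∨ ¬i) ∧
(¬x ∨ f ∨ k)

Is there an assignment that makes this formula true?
Yes

Yes, the formula is satisfiable.

One satisfying assignment is: k=True, f=True, x=True, i=False, s=False, q=False

Verification: With this assignment, all 30 clauses evaluate to true.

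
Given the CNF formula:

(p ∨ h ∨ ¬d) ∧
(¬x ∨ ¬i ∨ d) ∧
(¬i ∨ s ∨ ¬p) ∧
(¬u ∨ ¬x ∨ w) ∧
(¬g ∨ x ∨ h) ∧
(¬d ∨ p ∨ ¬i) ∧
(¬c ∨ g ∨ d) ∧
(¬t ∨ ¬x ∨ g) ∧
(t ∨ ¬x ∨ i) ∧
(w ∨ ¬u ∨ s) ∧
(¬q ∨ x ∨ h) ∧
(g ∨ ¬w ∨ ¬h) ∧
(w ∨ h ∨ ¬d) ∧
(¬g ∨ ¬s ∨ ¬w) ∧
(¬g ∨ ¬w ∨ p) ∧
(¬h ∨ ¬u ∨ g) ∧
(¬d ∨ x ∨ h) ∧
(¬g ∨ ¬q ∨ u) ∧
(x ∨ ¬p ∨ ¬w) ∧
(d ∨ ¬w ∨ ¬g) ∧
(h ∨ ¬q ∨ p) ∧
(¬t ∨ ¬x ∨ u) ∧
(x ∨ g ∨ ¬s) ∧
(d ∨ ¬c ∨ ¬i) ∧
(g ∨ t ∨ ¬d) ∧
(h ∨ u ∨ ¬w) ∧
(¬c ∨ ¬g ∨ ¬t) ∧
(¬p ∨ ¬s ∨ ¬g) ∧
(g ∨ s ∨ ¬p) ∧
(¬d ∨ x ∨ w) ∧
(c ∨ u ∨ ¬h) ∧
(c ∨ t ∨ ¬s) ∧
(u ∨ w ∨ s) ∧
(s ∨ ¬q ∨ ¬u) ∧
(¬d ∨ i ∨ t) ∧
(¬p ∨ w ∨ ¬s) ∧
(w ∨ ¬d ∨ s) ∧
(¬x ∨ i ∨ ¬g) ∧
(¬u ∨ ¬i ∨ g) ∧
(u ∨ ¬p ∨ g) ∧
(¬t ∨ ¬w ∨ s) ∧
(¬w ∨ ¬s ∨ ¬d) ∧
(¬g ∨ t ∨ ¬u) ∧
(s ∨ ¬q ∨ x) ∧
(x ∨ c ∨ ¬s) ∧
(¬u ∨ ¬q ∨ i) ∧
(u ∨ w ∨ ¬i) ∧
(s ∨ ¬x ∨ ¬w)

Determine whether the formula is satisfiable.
Yes

Yes, the formula is satisfiable.

One satisfying assignment is: c=False, w=True, x=False, u=True, p=False, q=False, d=False, h=False, g=False, i=False, t=False, s=False

Verification: With this assignment, all 48 clauses evaluate to true.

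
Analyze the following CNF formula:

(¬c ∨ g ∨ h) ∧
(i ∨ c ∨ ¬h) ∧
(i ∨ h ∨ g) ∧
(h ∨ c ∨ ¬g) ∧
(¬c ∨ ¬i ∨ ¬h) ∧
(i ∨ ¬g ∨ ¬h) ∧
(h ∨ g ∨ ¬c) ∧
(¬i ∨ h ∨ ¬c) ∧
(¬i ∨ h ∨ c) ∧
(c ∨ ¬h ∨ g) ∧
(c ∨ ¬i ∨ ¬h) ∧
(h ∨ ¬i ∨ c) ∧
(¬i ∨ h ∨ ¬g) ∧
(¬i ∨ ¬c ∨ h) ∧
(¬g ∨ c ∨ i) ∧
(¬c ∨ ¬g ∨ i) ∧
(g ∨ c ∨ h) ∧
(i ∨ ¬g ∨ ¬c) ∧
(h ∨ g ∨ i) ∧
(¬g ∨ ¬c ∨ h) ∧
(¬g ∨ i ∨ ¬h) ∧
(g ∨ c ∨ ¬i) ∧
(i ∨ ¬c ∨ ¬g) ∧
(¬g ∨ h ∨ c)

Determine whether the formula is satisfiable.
Yes

Yes, the formula is satisfiable.

One satisfying assignment is: c=True, h=True, i=False, g=False

Verification: With this assignment, all 24 clauses evaluate to true.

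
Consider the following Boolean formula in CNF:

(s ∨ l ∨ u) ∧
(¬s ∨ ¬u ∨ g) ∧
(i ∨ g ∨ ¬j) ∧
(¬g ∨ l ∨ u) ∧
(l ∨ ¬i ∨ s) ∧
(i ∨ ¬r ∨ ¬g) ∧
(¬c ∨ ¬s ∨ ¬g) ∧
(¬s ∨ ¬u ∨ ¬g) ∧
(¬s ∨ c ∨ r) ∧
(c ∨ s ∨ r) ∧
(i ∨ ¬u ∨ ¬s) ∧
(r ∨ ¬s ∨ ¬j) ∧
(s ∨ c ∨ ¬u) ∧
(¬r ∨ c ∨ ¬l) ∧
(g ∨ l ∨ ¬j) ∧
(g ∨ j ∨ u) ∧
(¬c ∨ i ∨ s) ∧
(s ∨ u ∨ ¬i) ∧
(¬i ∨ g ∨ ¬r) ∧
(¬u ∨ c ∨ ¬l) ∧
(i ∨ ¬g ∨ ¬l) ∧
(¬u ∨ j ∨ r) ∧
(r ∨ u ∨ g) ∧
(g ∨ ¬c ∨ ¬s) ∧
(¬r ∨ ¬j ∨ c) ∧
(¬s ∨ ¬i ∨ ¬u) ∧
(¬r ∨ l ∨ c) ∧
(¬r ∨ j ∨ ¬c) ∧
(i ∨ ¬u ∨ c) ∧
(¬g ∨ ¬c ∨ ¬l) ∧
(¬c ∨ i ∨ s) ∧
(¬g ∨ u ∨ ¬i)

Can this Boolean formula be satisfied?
Yes

Yes, the formula is satisfiable.

One satisfying assignment is: c=True, s=False, u=True, i=True, g=False, r=False, l=True, j=True

Verification: With this assignment, all 32 clauses evaluate to true.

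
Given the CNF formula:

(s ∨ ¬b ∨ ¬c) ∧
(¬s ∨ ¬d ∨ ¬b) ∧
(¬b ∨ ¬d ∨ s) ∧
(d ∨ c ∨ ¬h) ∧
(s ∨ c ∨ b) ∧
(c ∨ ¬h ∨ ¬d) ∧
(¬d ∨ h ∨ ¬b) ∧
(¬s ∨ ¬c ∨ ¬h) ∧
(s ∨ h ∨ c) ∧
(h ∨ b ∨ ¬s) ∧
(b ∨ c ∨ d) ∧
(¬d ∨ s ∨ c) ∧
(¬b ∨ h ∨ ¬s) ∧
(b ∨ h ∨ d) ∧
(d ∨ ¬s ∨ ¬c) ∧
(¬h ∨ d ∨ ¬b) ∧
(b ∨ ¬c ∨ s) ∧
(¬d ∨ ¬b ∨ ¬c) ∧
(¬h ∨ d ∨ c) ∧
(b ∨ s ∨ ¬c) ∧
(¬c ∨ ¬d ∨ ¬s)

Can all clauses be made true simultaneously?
No

No, the formula is not satisfiable.

No assignment of truth values to the variables can make all 21 clauses true simultaneously.

The formula is UNSAT (unsatisfiable).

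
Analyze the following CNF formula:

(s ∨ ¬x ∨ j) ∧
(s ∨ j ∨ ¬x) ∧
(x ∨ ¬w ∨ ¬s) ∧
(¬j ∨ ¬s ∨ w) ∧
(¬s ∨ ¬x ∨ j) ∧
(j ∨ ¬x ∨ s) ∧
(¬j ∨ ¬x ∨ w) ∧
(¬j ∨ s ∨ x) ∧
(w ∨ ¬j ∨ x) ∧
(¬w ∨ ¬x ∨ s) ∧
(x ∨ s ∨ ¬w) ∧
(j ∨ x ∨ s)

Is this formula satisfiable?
Yes

Yes, the formula is satisfiable.

One satisfying assignment is: x=False, w=False, j=False, s=True

Verification: With this assignment, all 12 clauses evaluate to true.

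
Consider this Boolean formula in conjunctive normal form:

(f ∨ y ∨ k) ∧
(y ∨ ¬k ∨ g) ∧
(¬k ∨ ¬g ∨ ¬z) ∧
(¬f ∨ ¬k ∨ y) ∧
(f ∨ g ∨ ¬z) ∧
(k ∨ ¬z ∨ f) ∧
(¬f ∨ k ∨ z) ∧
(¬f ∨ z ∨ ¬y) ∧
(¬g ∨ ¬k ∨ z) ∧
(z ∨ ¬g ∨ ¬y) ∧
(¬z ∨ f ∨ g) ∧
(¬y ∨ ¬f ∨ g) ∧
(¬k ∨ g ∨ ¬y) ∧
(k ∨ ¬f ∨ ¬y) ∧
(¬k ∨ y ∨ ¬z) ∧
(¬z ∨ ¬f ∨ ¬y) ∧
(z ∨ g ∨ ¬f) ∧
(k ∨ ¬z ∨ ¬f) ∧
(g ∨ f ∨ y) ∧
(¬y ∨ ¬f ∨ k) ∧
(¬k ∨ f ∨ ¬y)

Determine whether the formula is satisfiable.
Yes

Yes, the formula is satisfiable.

One satisfying assignment is: k=False, g=False, y=True, f=False, z=False

Verification: With this assignment, all 21 clauses evaluate to true.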